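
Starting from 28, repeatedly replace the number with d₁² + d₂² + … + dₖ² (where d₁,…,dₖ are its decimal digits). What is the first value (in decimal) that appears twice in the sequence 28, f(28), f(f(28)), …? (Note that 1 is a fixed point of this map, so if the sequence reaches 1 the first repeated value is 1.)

1

28 → 68
68 → 100
100 → 1  — reached the fixed point 1.
1 → 1, so 1 is the first repeated value.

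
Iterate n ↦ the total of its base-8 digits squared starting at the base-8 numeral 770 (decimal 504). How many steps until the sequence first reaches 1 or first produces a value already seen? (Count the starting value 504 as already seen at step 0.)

504 = (7,7,0)_8 → 7² + 7² + 0² = 98
98 = (1,4,2)_8 → 1² + 4² + 2² = 21
21 = (2,5)_8 → 2² + 5² = 29
29 = (3,5)_8 → 3² + 5² = 34
34 = (4,2)_8 → 4² + 2² = 20
20 = (2,4)_8 → 2² + 4² = 20  — 20 repeats.
That took 6 steps.

6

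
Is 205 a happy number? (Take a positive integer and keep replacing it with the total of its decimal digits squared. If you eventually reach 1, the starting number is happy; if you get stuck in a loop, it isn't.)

205 → 2² + 0² + 5² = 29
29 → 2² + 9² = 85
85 → 8² + 5² = 89
89 → 8² + 9² = 145
145 → 1² + 4² + 5² = 42
42 → 4² + 2² = 20
20 → 2² + 0² = 4
4 → 4² = 16
16 → 1² + 6² = 37
37 → 3² + 7² = 58
58 → 5² + 8² = 89  — 89 already seen; the sequence cycles without reaching 1.

not happy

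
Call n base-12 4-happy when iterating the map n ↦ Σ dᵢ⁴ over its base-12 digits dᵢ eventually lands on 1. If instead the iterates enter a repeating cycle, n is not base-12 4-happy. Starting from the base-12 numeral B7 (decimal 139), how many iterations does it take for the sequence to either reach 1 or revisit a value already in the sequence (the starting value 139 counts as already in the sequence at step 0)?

139 = (11,7)_12 → 11⁴ + 7⁴ = 14641 + 2401 = 17042
17042 = (9,10,4,2)_12 → 9⁴ + 10⁴ + 4⁴ + 2⁴ = 6561 + 10000 + 256 + 16 = 16833
16833 = (9,8,10,9)_12 → 9⁴ + 8⁴ + 10⁴ + 9⁴ = 6561 + 4096 + 10000 + 6561 = 27218
27218 = (1,3,9,0,2)_12 → 1⁴ + 3⁴ + 9⁴ + 0⁴ + 2⁴ = 1 + 81 + 6561 + 0 + 16 = 6659
6659 = (3,10,2,11)_12 → 3⁴ + 10⁴ + 2⁴ + 11⁴ = 81 + 10000 + 16 + 14641 = 24738
24738 = (1,2,3,9,6)_12 → 1⁴ + 2⁴ + 3⁴ + 9⁴ + 6⁴ = 1 + 16 + 81 + 6561 + 1296 = 7955
7955 = (4,7,2,11)_12 → 4⁴ + 7⁴ + 2⁴ + 11⁴ = 256 + 2401 + 16 + 14641 = 17314
17314 = (10,0,2,10)_12 → 10⁴ + 0⁴ + 2⁴ + 10⁴ = 10000 + 0 + 16 + 10000 = 20016
20016 = (11,7,0,0)_12 → 11⁴ + 7⁴ + 0⁴ + 0⁴ = 14641 + 2401 + 0 + 0 = 17042  — 17042 repeats.
That took 9 steps.

9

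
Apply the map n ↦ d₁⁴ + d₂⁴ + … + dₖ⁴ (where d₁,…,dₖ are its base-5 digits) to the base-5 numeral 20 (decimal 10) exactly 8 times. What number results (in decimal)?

514

10 = (2,0)_5 → 2⁴ + 0⁴ = 16
16 = (3,1)_5 → 3⁴ + 1⁴ = 82
82 = (3,1,2)_5 → 3⁴ + 1⁴ + 2⁴ = 98
98 = (3,4,3)_5 → 3⁴ + 4⁴ + 3⁴ = 418
418 = (3,1,3,3)_5 → 3⁴ + 1⁴ + 3⁴ + 3⁴ = 244
244 = (1,4,3,4)_5 → 1⁴ + 4⁴ + 3⁴ + 4⁴ = 594
594 = (4,3,3,4)_5 → 4⁴ + 3⁴ + 3⁴ + 4⁴ = 674
674 = (1,0,1,4,4)_5 → 1⁴ + 0⁴ + 1⁴ + 4⁴ + 4⁴ = 514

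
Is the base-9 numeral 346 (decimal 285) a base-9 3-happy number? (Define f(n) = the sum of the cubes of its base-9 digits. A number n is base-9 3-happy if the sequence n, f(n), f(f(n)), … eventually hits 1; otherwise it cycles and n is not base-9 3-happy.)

not base-9 3-happy

285 = (3,4,6)_9 → 3³ + 4³ + 6³ = 27 + 64 + 216 = 307
307 = (3,7,1)_9 → 3³ + 7³ + 1³ = 27 + 343 + 1 = 371
371 = (4,5,2)_9 → 4³ + 5³ + 2³ = 64 + 125 + 8 = 197
197 = (2,3,8)_9 → 2³ + 3³ + 8³ = 8 + 27 + 512 = 547
547 = (6,6,7)_9 → 6³ + 6³ + 7³ = 216 + 216 + 343 = 775
775 = (1,0,5,1)_9 → 1³ + 0³ + 5³ + 1³ = 1 + 0 + 125 + 1 = 127
127 = (1,5,1)_9 → 1³ + 5³ + 1³ = 1 + 125 + 1 = 127  — 127 already seen; the sequence cycles without reaching 1.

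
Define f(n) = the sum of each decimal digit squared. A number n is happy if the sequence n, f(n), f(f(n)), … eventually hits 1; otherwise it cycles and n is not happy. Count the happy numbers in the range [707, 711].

1

707: 707 → 98 → 145 → 42 → 20 → 4 → 16 → 37 → 58 → 89 → 145  — not happy
708: 708 → 113 → 11 → 2 → 4 → 16 → 37 → 58 → 89 → 145 → 42 → 20 → 4  — not happy
709: 709 → 130 → 10 → 1  — happy
710: 710 → 50 → 25 → 29 → 85 → 89 → 145 → 42 → 20 → 4 → 16 → 37 → 58 → 89  — not happy
711: 711 → 51 → 26 → 40 → 16 → 37 → 58 → 89 → 145 → 42 → 20 → 4 → 16  — not happy
happy: 709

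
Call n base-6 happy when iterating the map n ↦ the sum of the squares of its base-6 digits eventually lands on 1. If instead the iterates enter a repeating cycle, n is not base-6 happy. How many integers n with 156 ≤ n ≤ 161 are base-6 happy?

156: 156 → 20 → 13 → 5 → 25 → 17 → 29 → 41 → 26 → 20  (repeats 20)
157: 157 → 21 → 18 → 9 → 10 → 17 → 29 → 41 → 26 → 20 → 13 → 5 → 25 → 17  (repeats 17)
158: 158 → 24 → 16 → 20 → 13 → 5 → 25 → 17 → 29 → 41 → 26 → 20  (repeats 20)
159: 159 → 29 → 41 → 26 → 20 → 13 → 5 → 25 → 17 → 29  (repeats 29)
160: 160 → 36 → 1  (reaches 1)
161: 161 → 45 → 11 → 26 → 20 → 13 → 5 → 25 → 17 → 29 → 41 → 26  (repeats 26)
base-6 happy: 160

1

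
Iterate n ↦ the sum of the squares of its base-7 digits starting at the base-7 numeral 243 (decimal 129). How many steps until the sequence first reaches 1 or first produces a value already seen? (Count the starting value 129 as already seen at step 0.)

129 = (2,4,3)_7 → 29
29 = (4,1)_7 → 17
17 = (2,3)_7 → 13
13 = (1,6)_7 → 37
37 = (5,2)_7 → 29  — 29 repeats.
That took 5 steps.

5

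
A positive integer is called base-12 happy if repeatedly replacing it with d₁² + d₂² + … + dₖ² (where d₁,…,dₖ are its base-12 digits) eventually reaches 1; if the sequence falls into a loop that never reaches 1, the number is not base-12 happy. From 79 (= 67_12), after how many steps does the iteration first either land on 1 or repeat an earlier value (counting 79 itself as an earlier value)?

79 = (6,7)_12 → 85
85 = (7,1)_12 → 50
50 = (4,2)_12 → 20
20 = (1,8)_12 → 65
65 = (5,5)_12 → 50  — 50 repeats.
That took 5 steps.

5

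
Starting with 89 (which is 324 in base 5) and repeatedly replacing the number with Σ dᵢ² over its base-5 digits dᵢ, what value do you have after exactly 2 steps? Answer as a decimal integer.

17

89 = (3,2,4)_5 → 3² + 2² + 4² = 29
29 = (1,0,4)_5 → 1² + 0² + 4² = 17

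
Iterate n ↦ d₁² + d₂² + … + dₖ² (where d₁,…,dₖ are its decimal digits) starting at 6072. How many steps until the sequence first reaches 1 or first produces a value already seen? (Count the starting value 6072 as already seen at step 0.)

9

6072 → 6² + 0² + 7² + 2² = 36 + 0 + 49 + 4 = 89
89 → 8² + 9² = 64 + 81 = 145
145 → 1² + 4² + 5² = 1 + 16 + 25 = 42
42 → 4² + 2² = 16 + 4 = 20
20 → 2² + 0² = 4 + 0 = 4
4 → 4² = 16
16 → 1² + 6² = 1 + 36 = 37
37 → 3² + 7² = 9 + 49 = 58
58 → 5² + 8² = 25 + 64 = 89  — 89 repeats.
That took 9 steps.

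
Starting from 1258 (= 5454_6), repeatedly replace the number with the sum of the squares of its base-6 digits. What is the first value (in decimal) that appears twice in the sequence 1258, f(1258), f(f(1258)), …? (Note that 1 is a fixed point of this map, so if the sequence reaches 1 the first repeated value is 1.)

1258 = (5,4,5,4)_6 → 5² + 4² + 5² + 4² = 82
82 = (2,1,4)_6 → 2² + 1² + 4² = 21
21 = (3,3)_6 → 3² + 3² = 18
18 = (3,0)_6 → 3² + 0² = 9
9 = (1,3)_6 → 1² + 3² = 10
10 = (1,4)_6 → 1² + 4² = 17
17 = (2,5)_6 → 2² + 5² = 29
29 = (4,5)_6 → 4² + 5² = 41
41 = (1,0,5)_6 → 1² + 0² + 5² = 26
26 = (4,2)_6 → 4² + 2² = 20
20 = (3,2)_6 → 3² + 2² = 13
13 = (2,1)_6 → 2² + 1² = 5
5 = (5)_6 → 5² = 25
25 = (4,1)_6 → 4² + 1² = 17  — 17 already appeared earlier.

17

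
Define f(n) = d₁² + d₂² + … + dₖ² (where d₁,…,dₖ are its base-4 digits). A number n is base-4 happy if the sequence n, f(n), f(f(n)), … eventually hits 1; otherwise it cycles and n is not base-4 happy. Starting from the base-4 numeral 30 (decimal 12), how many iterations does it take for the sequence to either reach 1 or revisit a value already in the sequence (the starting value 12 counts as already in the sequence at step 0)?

12 = (3,0)_4 → 9
9 = (2,1)_4 → 5
5 = (1,1)_4 → 2
2 = (2)_4 → 4
4 = (1,0)_4 → 1  — reached 1.
That took 5 steps.

5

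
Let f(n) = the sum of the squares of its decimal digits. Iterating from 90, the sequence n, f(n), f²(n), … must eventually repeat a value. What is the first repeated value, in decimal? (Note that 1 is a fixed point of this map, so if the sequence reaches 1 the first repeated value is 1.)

90 → 9² + 0² = 81 + 0 = 81
81 → 8² + 1² = 64 + 1 = 65
65 → 6² + 5² = 36 + 25 = 61
61 → 6² + 1² = 36 + 1 = 37
37 → 3² + 7² = 9 + 49 = 58
58 → 5² + 8² = 25 + 64 = 89
89 → 8² + 9² = 64 + 81 = 145
145 → 1² + 4² + 5² = 1 + 16 + 25 = 42
42 → 4² + 2² = 16 + 4 = 20
20 → 2² + 0² = 4 + 0 = 4
4 → 4² = 16
16 → 1² + 6² = 1 + 36 = 37  — 37 already appeared earlier.

37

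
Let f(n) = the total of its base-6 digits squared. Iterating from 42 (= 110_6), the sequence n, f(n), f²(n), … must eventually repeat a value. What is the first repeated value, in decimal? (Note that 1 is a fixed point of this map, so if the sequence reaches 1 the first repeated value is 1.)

20

42 = (1,1,0)_6 → 1² + 1² + 0² = 1 + 1 + 0 = 2
2 = (2)_6 → 2² = 4
4 = (4)_6 → 4² = 16
16 = (2,4)_6 → 2² + 4² = 4 + 16 = 20
20 = (3,2)_6 → 3² + 2² = 9 + 4 = 13
13 = (2,1)_6 → 2² + 1² = 4 + 1 = 5
5 = (5)_6 → 5² = 25
25 = (4,1)_6 → 4² + 1² = 16 + 1 = 17
17 = (2,5)_6 → 2² + 5² = 4 + 25 = 29
29 = (4,5)_6 → 4² + 5² = 16 + 25 = 41
41 = (1,0,5)_6 → 1² + 0² + 5² = 1 + 0 + 25 = 26
26 = (4,2)_6 → 4² + 2² = 16 + 4 = 20  — 20 already appeared earlier.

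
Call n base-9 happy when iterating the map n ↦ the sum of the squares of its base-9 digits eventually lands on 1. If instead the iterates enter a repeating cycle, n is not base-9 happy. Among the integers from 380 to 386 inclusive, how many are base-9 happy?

1

380: 380 → 56 → 40 → 32 → 34 → 58 → 52 → 74 → 68 → 74  (repeats 74)
381: 381 → 61 → 85 → 17 → 65 → 53 → 89 → 65  (repeats 65)
382: 382 → 68 → 74 → 68  (repeats 68)
383: 383 → 77 → 89 → 65 → 53 → 89  (repeats 89)
384: 384 → 88 → 50 → 50  (repeats 50)
385: 385 → 101 → 9 → 1  (reaches 1)
386: 386 → 116 → 74 → 68 → 74  (repeats 74)
base-9 happy: 385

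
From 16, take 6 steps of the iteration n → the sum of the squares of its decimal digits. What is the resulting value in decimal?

20

16 → 1² + 6² = 37
37 → 3² + 7² = 58
58 → 5² + 8² = 89
89 → 8² + 9² = 145
145 → 1² + 4² + 5² = 42
42 → 4² + 2² = 20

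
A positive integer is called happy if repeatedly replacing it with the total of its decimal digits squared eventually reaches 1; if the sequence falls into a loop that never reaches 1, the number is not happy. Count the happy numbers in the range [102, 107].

102: 102 → 5 → 25 → 29 → 85 → 89 → 145 → 42 → 20 → 4 → 16 → 37 → 58 → 89  — not happy
103: 103 → 10 → 1  — happy
104: 104 → 17 → 50 → 25 → 29 → 85 → 89 → 145 → 42 → 20 → 4 → 16 → 37 → 58 → 89  — not happy
105: 105 → 26 → 40 → 16 → 37 → 58 → 89 → 145 → 42 → 20 → 4 → 16  — not happy
106: 106 → 37 → 58 → 89 → 145 → 42 → 20 → 4 → 16 → 37  — not happy
107: 107 → 50 → 25 → 29 → 85 → 89 → 145 → 42 → 20 → 4 → 16 → 37 → 58 → 89  — not happy
happy: 103

1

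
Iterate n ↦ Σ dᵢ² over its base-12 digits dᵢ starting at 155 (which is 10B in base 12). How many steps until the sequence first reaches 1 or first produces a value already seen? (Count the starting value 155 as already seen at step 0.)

155 = (1,0,11)_12 → 1² + 0² + 11² = 1 + 0 + 121 = 122
122 = (10,2)_12 → 10² + 2² = 100 + 4 = 104
104 = (8,8)_12 → 8² + 8² = 64 + 64 = 128
128 = (10,8)_12 → 10² + 8² = 100 + 64 = 164
164 = (1,1,8)_12 → 1² + 1² + 8² = 1 + 1 + 64 = 66
66 = (5,6)_12 → 5² + 6² = 25 + 36 = 61
61 = (5,1)_12 → 5² + 1² = 25 + 1 = 26
26 = (2,2)_12 → 2² + 2² = 4 + 4 = 8
8 = (8)_12 → 8² = 64
64 = (5,4)_12 → 5² + 4² = 25 + 16 = 41
41 = (3,5)_12 → 3² + 5² = 9 + 25 = 34
34 = (2,10)_12 → 2² + 10² = 4 + 100 = 104  — 104 repeats.
That took 12 steps.

12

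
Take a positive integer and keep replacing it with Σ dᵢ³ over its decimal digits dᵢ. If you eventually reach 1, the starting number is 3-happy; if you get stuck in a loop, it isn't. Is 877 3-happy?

877 → 8³ + 7³ + 7³ = 512 + 343 + 343 = 1198
1198 → 1³ + 1³ + 9³ + 8³ = 1 + 1 + 729 + 512 = 1243
1243 → 1³ + 2³ + 4³ + 3³ = 1 + 8 + 64 + 27 = 100
100 → 1³ + 0³ + 0³ = 1 + 0 + 0 = 1  — reached 1.

3-happy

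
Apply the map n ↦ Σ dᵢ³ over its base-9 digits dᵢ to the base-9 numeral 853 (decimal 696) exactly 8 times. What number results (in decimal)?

696 = (8,5,3)_9 → 8³ + 5³ + 3³ = 664
664 = (8,1,7)_9 → 8³ + 1³ + 7³ = 856
856 = (1,1,5,1)_9 → 1³ + 1³ + 5³ + 1³ = 128
128 = (1,5,2)_9 → 1³ + 5³ + 2³ = 134
134 = (1,5,8)_9 → 1³ + 5³ + 8³ = 638
638 = (7,7,8)_9 → 7³ + 7³ + 8³ = 1198
1198 = (1,5,7,1)_9 → 1³ + 5³ + 7³ + 1³ = 470
470 = (5,7,2)_9 → 5³ + 7³ + 2³ = 476

476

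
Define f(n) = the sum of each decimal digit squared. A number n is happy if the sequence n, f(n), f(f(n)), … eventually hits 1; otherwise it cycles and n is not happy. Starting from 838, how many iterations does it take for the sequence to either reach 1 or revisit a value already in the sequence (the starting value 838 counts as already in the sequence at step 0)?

838 → 137
137 → 59
59 → 106
106 → 37
37 → 58
58 → 89
89 → 145
145 → 42
42 → 20
20 → 4
4 → 16
16 → 37  — 37 repeats.
That took 12 steps.

12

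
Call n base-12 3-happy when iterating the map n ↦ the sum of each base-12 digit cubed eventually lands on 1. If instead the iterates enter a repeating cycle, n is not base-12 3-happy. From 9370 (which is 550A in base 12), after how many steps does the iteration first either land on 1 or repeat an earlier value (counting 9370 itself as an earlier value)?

9370 = (5,5,0,10)_12 → 5³ + 5³ + 0³ + 10³ = 1250
1250 = (8,8,2)_12 → 8³ + 8³ + 2³ = 1032
1032 = (7,2,0)_12 → 7³ + 2³ + 0³ = 351
351 = (2,5,3)_12 → 2³ + 5³ + 3³ = 160
160 = (1,1,4)_12 → 1³ + 1³ + 4³ = 66
66 = (5,6)_12 → 5³ + 6³ = 341
341 = (2,4,5)_12 → 2³ + 4³ + 5³ = 197
197 = (1,4,5)_12 → 1³ + 4³ + 5³ = 190
190 = (1,3,10)_12 → 1³ + 3³ + 10³ = 1028
1028 = (7,1,8)_12 → 7³ + 1³ + 8³ = 856
856 = (5,11,4)_12 → 5³ + 11³ + 4³ = 1520
1520 = (10,6,8)_12 → 10³ + 6³ + 8³ = 1728
1728 = (1,0,0,0)_12 → 1³ + 0³ + 0³ + 0³ = 1  — reached 1.
That took 13 steps.

13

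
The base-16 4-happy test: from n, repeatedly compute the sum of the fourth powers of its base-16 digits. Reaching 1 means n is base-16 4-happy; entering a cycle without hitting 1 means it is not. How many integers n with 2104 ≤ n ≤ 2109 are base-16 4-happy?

2104: 2104 → 8273 → 642 → 4128 → 17 → 2 → 16 → 1  (reaches 1)
2105: 2105 → 10738 → 57218 → 83298 → 2194 → 10673 → 21219 → 39138 → 49089 → 86003 → 101588 → 53650 → 35139 → 10994 → 60657 → 109778 → 59314 → 55474 → 47314 → 47314  (repeats 47314)
2106: 2106 → 14177 → 3779 → 59233 → 42114 → 14368 → 4193 → 1298 → 642 → 4128 → 17 → 2 → 16 → 1  (reaches 1)
2107: 2107 → 18818 → 10929 → 24658 → 1937 → 8963 → 178 → 14657 → 6899 → 60707 → 67074 → 1313 → 642 → 4128 → 17 → 2 → 16 → 1  (reaches 1)
2108: 2108 → 24913 → 1923 → 6578 → 21219 → 39138 → 49089 → 86003 → 101588 → 53650 → 35139 → 10994 → 60657 → 109778 → 59314 → 55474 → 47314 → 47314  (repeats 47314)
2109: 2109 → 32738 → 91458 → 2194 → 10673 → 21219 → 39138 → 49089 → 86003 → 101588 → 53650 → 35139 → 10994 → 60657 → 109778 → 59314 → 55474 → 47314 → 47314  (repeats 47314)
base-16 4-happy: 2104, 2106, 2107

3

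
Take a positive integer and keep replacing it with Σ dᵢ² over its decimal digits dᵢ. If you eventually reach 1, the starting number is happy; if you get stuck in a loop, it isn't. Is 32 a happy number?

32 → 3² + 2² = 9 + 4 = 13
13 → 1² + 3² = 1 + 9 = 10
10 → 1² + 0² = 1 + 0 = 1  — reached 1.

happy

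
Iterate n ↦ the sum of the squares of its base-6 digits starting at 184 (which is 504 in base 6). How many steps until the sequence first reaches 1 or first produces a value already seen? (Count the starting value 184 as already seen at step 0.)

184 = (5,0,4)_6 → 5² + 0² + 4² = 25 + 0 + 16 = 41
41 = (1,0,5)_6 → 1² + 0² + 5² = 1 + 0 + 25 = 26
26 = (4,2)_6 → 4² + 2² = 16 + 4 = 20
20 = (3,2)_6 → 3² + 2² = 9 + 4 = 13
13 = (2,1)_6 → 2² + 1² = 4 + 1 = 5
5 = (5)_6 → 5² = 25
25 = (4,1)_6 → 4² + 1² = 16 + 1 = 17
17 = (2,5)_6 → 2² + 5² = 4 + 25 = 29
29 = (4,5)_6 → 4² + 5² = 16 + 25 = 41  — 41 repeats.
That took 9 steps.

9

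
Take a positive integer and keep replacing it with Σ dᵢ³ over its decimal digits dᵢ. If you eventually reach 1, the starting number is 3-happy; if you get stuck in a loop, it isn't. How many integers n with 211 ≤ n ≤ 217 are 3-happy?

211: 211 → 10 → 1  (reaches 1)
212: 212 → 17 → 344 → 155 → 251 → 134 → 92 → 737 → 713 → 371 → 371  (repeats 371)
213: 213 → 36 → 243 → 99 → 1458 → 702 → 351 → 153 → 153  (repeats 153)
214: 214 → 73 → 370 → 370  (repeats 370)
215: 215 → 134 → 92 → 737 → 713 → 371 → 371  (repeats 371)
216: 216 → 225 → 141 → 66 → 432 → 99 → 1458 → 702 → 351 → 153 → 153  (repeats 153)
217: 217 → 352 → 160 → 217  (repeats 217)
3-happy: 211

1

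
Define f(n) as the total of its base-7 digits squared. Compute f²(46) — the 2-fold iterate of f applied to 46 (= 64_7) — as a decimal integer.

10

46 = (6,4)_7 → 52
52 = (1,0,3)_7 → 10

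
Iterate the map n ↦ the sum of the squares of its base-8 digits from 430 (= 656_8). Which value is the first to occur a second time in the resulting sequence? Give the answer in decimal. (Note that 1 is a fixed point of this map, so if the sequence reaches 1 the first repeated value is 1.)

430 = (6,5,6)_8 → 97
97 = (1,4,1)_8 → 18
18 = (2,2)_8 → 8
8 = (1,0)_8 → 1  — reached the fixed point 1.
1 → 1, so 1 is the first repeated value.

1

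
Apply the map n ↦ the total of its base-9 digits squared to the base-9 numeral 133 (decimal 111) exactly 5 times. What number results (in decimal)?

89

111 = (1,3,3)_9 → 1² + 3² + 3² = 1 + 9 + 9 = 19
19 = (2,1)_9 → 2² + 1² = 4 + 1 = 5
5 = (5)_9 → 5² = 25
25 = (2,7)_9 → 2² + 7² = 4 + 49 = 53
53 = (5,8)_9 → 5² + 8² = 25 + 64 = 89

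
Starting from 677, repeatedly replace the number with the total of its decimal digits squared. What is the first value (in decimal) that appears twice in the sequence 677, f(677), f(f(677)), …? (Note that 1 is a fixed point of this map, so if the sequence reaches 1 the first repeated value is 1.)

677 → 6² + 7² + 7² = 134
134 → 1² + 3² + 4² = 26
26 → 2² + 6² = 40
40 → 4² + 0² = 16
16 → 1² + 6² = 37
37 → 3² + 7² = 58
58 → 5² + 8² = 89
89 → 8² + 9² = 145
145 → 1² + 4² + 5² = 42
42 → 4² + 2² = 20
20 → 2² + 0² = 4
4 → 4² = 16  — 16 already appeared earlier.

16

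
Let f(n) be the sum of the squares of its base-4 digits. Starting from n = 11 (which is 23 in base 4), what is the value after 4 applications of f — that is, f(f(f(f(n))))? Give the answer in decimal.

11 = (2,3)_4 → 2² + 3² = 13
13 = (3,1)_4 → 3² + 1² = 10
10 = (2,2)_4 → 2² + 2² = 8
8 = (2,0)_4 → 2² + 0² = 4

4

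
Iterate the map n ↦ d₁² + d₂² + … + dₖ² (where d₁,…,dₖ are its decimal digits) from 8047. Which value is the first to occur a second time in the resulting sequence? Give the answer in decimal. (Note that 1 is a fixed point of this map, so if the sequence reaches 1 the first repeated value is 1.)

1

8047 → 129
129 → 86
86 → 100
100 → 1  — reached the fixed point 1.
1 → 1, so 1 is the first repeated value.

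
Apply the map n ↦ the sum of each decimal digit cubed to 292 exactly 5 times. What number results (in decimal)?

292 → 2³ + 9³ + 2³ = 8 + 729 + 8 = 745
745 → 7³ + 4³ + 5³ = 343 + 64 + 125 = 532
532 → 5³ + 3³ + 2³ = 125 + 27 + 8 = 160
160 → 1³ + 6³ + 0³ = 1 + 216 + 0 = 217
217 → 2³ + 1³ + 7³ = 8 + 1 + 343 = 352

352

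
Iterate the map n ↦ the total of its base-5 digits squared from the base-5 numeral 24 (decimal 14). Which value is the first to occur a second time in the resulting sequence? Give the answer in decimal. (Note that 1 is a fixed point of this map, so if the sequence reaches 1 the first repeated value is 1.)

16

14 = (2,4)_5 → 20
20 = (4,0)_5 → 16
16 = (3,1)_5 → 10
10 = (2,0)_5 → 4
4 = (4)_5 → 16  — 16 already appeared earlier.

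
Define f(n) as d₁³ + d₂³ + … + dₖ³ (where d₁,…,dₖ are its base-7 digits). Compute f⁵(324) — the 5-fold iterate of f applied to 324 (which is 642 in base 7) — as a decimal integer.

324 = (6,4,2)_7 → 6³ + 4³ + 2³ = 216 + 64 + 8 = 288
288 = (5,6,1)_7 → 5³ + 6³ + 1³ = 125 + 216 + 1 = 342
342 = (6,6,6)_7 → 6³ + 6³ + 6³ = 216 + 216 + 216 = 648
648 = (1,6,1,4)_7 → 1³ + 6³ + 1³ + 4³ = 1 + 216 + 1 + 64 = 282
282 = (5,5,2)_7 → 5³ + 5³ + 2³ = 125 + 125 + 8 = 258

258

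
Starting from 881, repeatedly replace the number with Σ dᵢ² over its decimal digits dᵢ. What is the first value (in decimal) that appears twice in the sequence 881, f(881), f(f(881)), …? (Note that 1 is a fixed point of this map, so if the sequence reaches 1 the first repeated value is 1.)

881 → 129
129 → 86
86 → 100
100 → 1  — reached the fixed point 1.
1 → 1, so 1 is the first repeated value.

1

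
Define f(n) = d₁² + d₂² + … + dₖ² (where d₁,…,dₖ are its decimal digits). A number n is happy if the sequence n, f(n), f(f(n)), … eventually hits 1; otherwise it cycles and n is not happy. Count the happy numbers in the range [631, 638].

631: 631 → 46 → 52 → 29 → 85 → 89 → 145 → 42 → 20 → 4 → 16 → 37 → 58 → 89  — not happy
632: 632 → 49 → 97 → 130 → 10 → 1  — happy
633: 633 → 54 → 41 → 17 → 50 → 25 → 29 → 85 → 89 → 145 → 42 → 20 → 4 → 16 → 37 → 58 → 89  — not happy
634: 634 → 61 → 37 → 58 → 89 → 145 → 42 → 20 → 4 → 16 → 37  — not happy
635: 635 → 70 → 49 → 97 → 130 → 10 → 1  — happy
636: 636 → 81 → 65 → 61 → 37 → 58 → 89 → 145 → 42 → 20 → 4 → 16 → 37  — not happy
637: 637 → 94 → 97 → 130 → 10 → 1  — happy
638: 638 → 109 → 82 → 68 → 100 → 1  — happy
happy: 632, 635, 637, 638

4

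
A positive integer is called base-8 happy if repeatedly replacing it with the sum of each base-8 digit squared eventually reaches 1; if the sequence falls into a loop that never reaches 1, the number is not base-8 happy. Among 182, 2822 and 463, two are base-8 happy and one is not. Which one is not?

182: 182 → 76 → 18 → 8 → 1  — reaches 1 (base-8 happy)
2822: 2822 → 77 → 27 → 18 → 8 → 1  — reaches 1 (base-8 happy)
463: 463 → 99 → 26 → 13 → 26  — repeats 26 (not base-8 happy)

463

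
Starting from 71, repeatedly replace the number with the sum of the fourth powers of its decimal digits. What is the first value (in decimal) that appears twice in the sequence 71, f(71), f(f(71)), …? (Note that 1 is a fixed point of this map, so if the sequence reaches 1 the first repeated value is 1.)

71 → 7⁴ + 1⁴ = 2401 + 1 = 2402
2402 → 2⁴ + 4⁴ + 0⁴ + 2⁴ = 16 + 256 + 0 + 16 = 288
288 → 2⁴ + 8⁴ + 8⁴ = 16 + 4096 + 4096 = 8208
8208 → 8⁴ + 2⁴ + 0⁴ + 8⁴ = 4096 + 16 + 0 + 4096 = 8208  — 8208 already appeared earlier.

8208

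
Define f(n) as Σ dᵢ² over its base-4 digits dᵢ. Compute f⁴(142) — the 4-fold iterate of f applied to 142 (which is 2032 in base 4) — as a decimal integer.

1

142 = (2,0,3,2)_4 → 2² + 0² + 3² + 2² = 4 + 0 + 9 + 4 = 17
17 = (1,0,1)_4 → 1² + 0² + 1² = 1 + 0 + 1 = 2
2 = (2)_4 → 2² = 4
4 = (1,0)_4 → 1² + 0² = 1 + 0 = 1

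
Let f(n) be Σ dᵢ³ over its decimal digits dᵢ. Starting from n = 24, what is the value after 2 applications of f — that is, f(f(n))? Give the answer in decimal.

24 → 72
72 → 351

351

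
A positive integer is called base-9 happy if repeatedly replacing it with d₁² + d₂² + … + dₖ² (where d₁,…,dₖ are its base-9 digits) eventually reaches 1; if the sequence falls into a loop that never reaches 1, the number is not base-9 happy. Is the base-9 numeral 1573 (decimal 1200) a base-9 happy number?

1200 = (1,5,7,3)_9 → 1² + 5² + 7² + 3² = 84
84 = (1,0,3)_9 → 1² + 0² + 3² = 10
10 = (1,1)_9 → 1² + 1² = 2
2 = (2)_9 → 2² = 4
4 = (4)_9 → 4² = 16
16 = (1,7)_9 → 1² + 7² = 50
50 = (5,5)_9 → 5² + 5² = 50  — 50 already seen; the sequence cycles without reaching 1.

not base-9 happy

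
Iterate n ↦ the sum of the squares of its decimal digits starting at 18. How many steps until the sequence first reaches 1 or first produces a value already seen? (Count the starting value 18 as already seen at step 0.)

11

18 → 65
65 → 61
61 → 37
37 → 58
58 → 89
89 → 145
145 → 42
42 → 20
20 → 4
4 → 16
16 → 37  — 37 repeats.
That took 11 steps.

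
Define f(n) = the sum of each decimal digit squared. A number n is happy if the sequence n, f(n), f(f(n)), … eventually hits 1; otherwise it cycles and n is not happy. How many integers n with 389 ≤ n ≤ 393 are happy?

389: 389 → 154 → 42 → 20 → 4 → 16 → 37 → 58 → 89 → 145 → 42  — not happy
390: 390 → 90 → 81 → 65 → 61 → 37 → 58 → 89 → 145 → 42 → 20 → 4 → 16 → 37  — not happy
391: 391 → 91 → 82 → 68 → 100 → 1  — happy
392: 392 → 94 → 97 → 130 → 10 → 1  — happy
393: 393 → 99 → 162 → 41 → 17 → 50 → 25 → 29 → 85 → 89 → 145 → 42 → 20 → 4 → 16 → 37 → 58 → 89  — not happy
happy: 391, 392

2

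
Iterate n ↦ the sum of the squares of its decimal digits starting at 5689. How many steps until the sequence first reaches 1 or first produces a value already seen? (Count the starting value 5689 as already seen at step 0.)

5689 → 5² + 6² + 8² + 9² = 25 + 36 + 64 + 81 = 206
206 → 2² + 0² + 6² = 4 + 0 + 36 = 40
40 → 4² + 0² = 16 + 0 = 16
16 → 1² + 6² = 1 + 36 = 37
37 → 3² + 7² = 9 + 49 = 58
58 → 5² + 8² = 25 + 64 = 89
89 → 8² + 9² = 64 + 81 = 145
145 → 1² + 4² + 5² = 1 + 16 + 25 = 42
42 → 4² + 2² = 16 + 4 = 20
20 → 2² + 0² = 4 + 0 = 4
4 → 4² = 16  — 16 repeats.
That took 11 steps.

11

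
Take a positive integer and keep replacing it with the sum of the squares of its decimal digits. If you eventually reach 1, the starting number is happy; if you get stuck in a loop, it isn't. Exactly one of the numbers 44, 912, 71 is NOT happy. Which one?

71

44: 44 → 32 → 13 → 10 → 1  — reaches 1 (happy)
912: 912 → 86 → 100 → 1  — reaches 1 (happy)
71: 71 → 50 → 25 → 29 → 85 → 89 → 145 → 42 → 20 → 4 → 16 → 37 → 58 → 89  — repeats 89 (not happy)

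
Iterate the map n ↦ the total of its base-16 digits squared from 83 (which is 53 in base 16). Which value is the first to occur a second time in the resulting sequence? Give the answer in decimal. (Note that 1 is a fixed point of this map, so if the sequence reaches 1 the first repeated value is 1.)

1

83 = (5,3)_16 → 34
34 = (2,2)_16 → 8
8 = (8)_16 → 64
64 = (4,0)_16 → 16
16 = (1,0)_16 → 1  — reached the fixed point 1.
1 → 1, so 1 is the first repeated value.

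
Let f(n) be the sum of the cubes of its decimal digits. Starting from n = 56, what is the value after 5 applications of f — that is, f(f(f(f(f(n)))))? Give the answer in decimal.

56 → 5³ + 6³ = 125 + 216 = 341
341 → 3³ + 4³ + 1³ = 27 + 64 + 1 = 92
92 → 9³ + 2³ = 729 + 8 = 737
737 → 7³ + 3³ + 7³ = 343 + 27 + 343 = 713
713 → 7³ + 1³ + 3³ = 343 + 1 + 27 = 371

371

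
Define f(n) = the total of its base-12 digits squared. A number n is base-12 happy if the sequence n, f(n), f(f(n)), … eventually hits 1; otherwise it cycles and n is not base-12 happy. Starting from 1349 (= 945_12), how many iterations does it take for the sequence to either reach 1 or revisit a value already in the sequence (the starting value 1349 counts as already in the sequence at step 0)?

1349 = (9,4,5)_12 → 9² + 4² + 5² = 122
122 = (10,2)_12 → 10² + 2² = 104
104 = (8,8)_12 → 8² + 8² = 128
128 = (10,8)_12 → 10² + 8² = 164
164 = (1,1,8)_12 → 1² + 1² + 8² = 66
66 = (5,6)_12 → 5² + 6² = 61
61 = (5,1)_12 → 5² + 1² = 26
26 = (2,2)_12 → 2² + 2² = 8
8 = (8)_12 → 8² = 64
64 = (5,4)_12 → 5² + 4² = 41
41 = (3,5)_12 → 3² + 5² = 34
34 = (2,10)_12 → 2² + 10² = 104  — 104 repeats.
That took 12 steps.

12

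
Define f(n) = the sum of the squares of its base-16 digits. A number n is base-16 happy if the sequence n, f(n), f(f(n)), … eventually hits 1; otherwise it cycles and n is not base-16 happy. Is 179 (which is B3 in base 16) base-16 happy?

179 = (11,3)_16 → 130
130 = (8,2)_16 → 68
68 = (4,4)_16 → 32
32 = (2,0)_16 → 4
4 = (4)_16 → 16
16 = (1,0)_16 → 1  — reached 1.

base-16 happy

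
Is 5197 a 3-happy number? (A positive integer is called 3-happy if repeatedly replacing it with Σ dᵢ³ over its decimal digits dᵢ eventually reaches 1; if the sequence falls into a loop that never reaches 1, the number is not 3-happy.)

3-happy

5197 → 5³ + 1³ + 9³ + 7³ = 1198
1198 → 1³ + 1³ + 9³ + 8³ = 1243
1243 → 1³ + 2³ + 4³ + 3³ = 100
100 → 1³ + 0³ + 0³ = 1  — reached 1.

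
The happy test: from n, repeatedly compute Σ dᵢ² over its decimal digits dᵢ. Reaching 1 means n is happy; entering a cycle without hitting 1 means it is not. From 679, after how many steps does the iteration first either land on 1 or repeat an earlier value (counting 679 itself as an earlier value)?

679 → 6² + 7² + 9² = 166
166 → 1² + 6² + 6² = 73
73 → 7² + 3² = 58
58 → 5² + 8² = 89
89 → 8² + 9² = 145
145 → 1² + 4² + 5² = 42
42 → 4² + 2² = 20
20 → 2² + 0² = 4
4 → 4² = 16
16 → 1² + 6² = 37
37 → 3² + 7² = 58  — 58 repeats.
That took 11 steps.

11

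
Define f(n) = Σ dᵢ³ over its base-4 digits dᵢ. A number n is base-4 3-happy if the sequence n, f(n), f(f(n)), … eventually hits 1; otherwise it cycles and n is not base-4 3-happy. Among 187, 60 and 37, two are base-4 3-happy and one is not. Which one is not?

187: 187 → 70 → 10 → 16 → 1  — reaches 1 (base-4 3-happy)
60: 60 → 54 → 36 → 9 → 9  — repeats 9 (not base-4 3-happy)
37: 37 → 10 → 16 → 1  — reaches 1 (base-4 3-happy)

60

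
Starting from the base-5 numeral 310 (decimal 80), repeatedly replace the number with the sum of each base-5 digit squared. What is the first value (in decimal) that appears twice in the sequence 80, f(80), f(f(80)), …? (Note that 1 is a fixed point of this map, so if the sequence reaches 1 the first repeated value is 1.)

10

80 = (3,1,0)_5 → 3² + 1² + 0² = 9 + 1 + 0 = 10
10 = (2,0)_5 → 2² + 0² = 4 + 0 = 4
4 = (4)_5 → 4² = 16
16 = (3,1)_5 → 3² + 1² = 9 + 1 = 10  — 10 already appeared earlier.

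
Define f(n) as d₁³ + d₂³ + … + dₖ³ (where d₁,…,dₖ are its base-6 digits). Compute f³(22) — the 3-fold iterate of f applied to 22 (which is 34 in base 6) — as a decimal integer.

1

22 = (3,4)_6 → 3³ + 4³ = 27 + 64 = 91
91 = (2,3,1)_6 → 2³ + 3³ + 1³ = 8 + 27 + 1 = 36
36 = (1,0,0)_6 → 1³ + 0³ + 0³ = 1 + 0 + 0 = 1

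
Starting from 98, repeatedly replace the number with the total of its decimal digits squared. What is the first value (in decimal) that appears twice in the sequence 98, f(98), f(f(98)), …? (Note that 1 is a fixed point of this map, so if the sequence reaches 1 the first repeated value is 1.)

98 → 9² + 8² = 81 + 64 = 145
145 → 1² + 4² + 5² = 1 + 16 + 25 = 42
42 → 4² + 2² = 16 + 4 = 20
20 → 2² + 0² = 4 + 0 = 4
4 → 4² = 16
16 → 1² + 6² = 1 + 36 = 37
37 → 3² + 7² = 9 + 49 = 58
58 → 5² + 8² = 25 + 64 = 89
89 → 8² + 9² = 64 + 81 = 145  — 145 already appeared earlier.

145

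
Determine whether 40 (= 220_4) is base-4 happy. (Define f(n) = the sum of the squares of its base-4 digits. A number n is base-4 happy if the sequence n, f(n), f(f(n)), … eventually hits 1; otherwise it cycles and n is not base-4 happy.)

40 = (2,2,0)_4 → 2² + 2² + 0² = 8
8 = (2,0)_4 → 2² + 0² = 4
4 = (1,0)_4 → 1² + 0² = 1  — reached 1.

base-4 happy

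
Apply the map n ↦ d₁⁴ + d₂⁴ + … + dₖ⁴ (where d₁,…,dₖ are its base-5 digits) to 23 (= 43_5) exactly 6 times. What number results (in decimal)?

163

23 = (4,3)_5 → 4⁴ + 3⁴ = 256 + 81 = 337
337 = (2,3,2,2)_5 → 2⁴ + 3⁴ + 2⁴ + 2⁴ = 16 + 81 + 16 + 16 = 129
129 = (1,0,0,4)_5 → 1⁴ + 0⁴ + 0⁴ + 4⁴ = 1 + 0 + 0 + 256 = 257
257 = (2,0,1,2)_5 → 2⁴ + 0⁴ + 1⁴ + 2⁴ = 16 + 0 + 1 + 16 = 33
33 = (1,1,3)_5 → 1⁴ + 1⁴ + 3⁴ = 1 + 1 + 81 = 83
83 = (3,1,3)_5 → 3⁴ + 1⁴ + 3⁴ = 81 + 1 + 81 = 163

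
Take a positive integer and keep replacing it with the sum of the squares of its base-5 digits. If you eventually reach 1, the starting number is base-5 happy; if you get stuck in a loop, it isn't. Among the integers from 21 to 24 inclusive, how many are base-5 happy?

1

21: 21 → 17 → 13 → 13  — not base-5 happy
22: 22 → 20 → 16 → 10 → 4 → 16  — not base-5 happy
23: 23 → 25 → 1  — base-5 happy
24: 24 → 32 → 6 → 2 → 4 → 16 → 10 → 4  — not base-5 happy
base-5 happy: 23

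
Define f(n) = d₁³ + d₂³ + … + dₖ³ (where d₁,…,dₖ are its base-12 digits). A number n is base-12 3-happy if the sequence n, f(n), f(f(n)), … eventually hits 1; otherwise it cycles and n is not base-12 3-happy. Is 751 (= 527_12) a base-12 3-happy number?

751 = (5,2,7)_12 → 5³ + 2³ + 7³ = 125 + 8 + 343 = 476
476 = (3,3,8)_12 → 3³ + 3³ + 8³ = 27 + 27 + 512 = 566
566 = (3,11,2)_12 → 3³ + 11³ + 2³ = 27 + 1331 + 8 = 1366
1366 = (9,5,10)_12 → 9³ + 5³ + 10³ = 729 + 125 + 1000 = 1854
1854 = (1,0,10,6)_12 → 1³ + 0³ + 10³ + 6³ = 1 + 0 + 1000 + 216 = 1217
1217 = (8,5,5)_12 → 8³ + 5³ + 5³ = 512 + 125 + 125 = 762
762 = (5,3,6)_12 → 5³ + 3³ + 6³ = 125 + 27 + 216 = 368
368 = (2,6,8)_12 → 2³ + 6³ + 8³ = 8 + 216 + 512 = 736
736 = (5,1,4)_12 → 5³ + 1³ + 4³ = 125 + 1 + 64 = 190
190 = (1,3,10)_12 → 1³ + 3³ + 10³ = 1 + 27 + 1000 = 1028
1028 = (7,1,8)_12 → 7³ + 1³ + 8³ = 343 + 1 + 512 = 856
856 = (5,11,4)_12 → 5³ + 11³ + 4³ = 125 + 1331 + 64 = 1520
1520 = (10,6,8)_12 → 10³ + 6³ + 8³ = 1000 + 216 + 512 = 1728
1728 = (1,0,0,0)_12 → 1³ + 0³ + 0³ + 0³ = 1 + 0 + 0 + 0 = 1  — reached 1.

base-12 3-happy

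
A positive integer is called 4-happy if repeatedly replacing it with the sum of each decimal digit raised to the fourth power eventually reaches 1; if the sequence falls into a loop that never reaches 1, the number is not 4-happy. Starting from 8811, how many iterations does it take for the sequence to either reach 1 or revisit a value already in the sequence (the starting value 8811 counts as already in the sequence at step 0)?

8811 → 8⁴ + 8⁴ + 1⁴ + 1⁴ = 4096 + 4096 + 1 + 1 = 8194
8194 → 8⁴ + 1⁴ + 9⁴ + 4⁴ = 4096 + 1 + 6561 + 256 = 10914
10914 → 1⁴ + 0⁴ + 9⁴ + 1⁴ + 4⁴ = 1 + 0 + 6561 + 1 + 256 = 6819
6819 → 6⁴ + 8⁴ + 1⁴ + 9⁴ = 1296 + 4096 + 1 + 6561 = 11954
11954 → 1⁴ + 1⁴ + 9⁴ + 5⁴ + 4⁴ = 1 + 1 + 6561 + 625 + 256 = 7444
7444 → 7⁴ + 4⁴ + 4⁴ + 4⁴ = 2401 + 256 + 256 + 256 = 3169
3169 → 3⁴ + 1⁴ + 6⁴ + 9⁴ = 81 + 1 + 1296 + 6561 = 7939
7939 → 7⁴ + 9⁴ + 3⁴ + 9⁴ = 2401 + 6561 + 81 + 6561 = 15604
15604 → 1⁴ + 5⁴ + 6⁴ + 0⁴ + 4⁴ = 1 + 625 + 1296 + 0 + 256 = 2178
2178 → 2⁴ + 1⁴ + 7⁴ + 8⁴ = 16 + 1 + 2401 + 4096 = 6514
6514 → 6⁴ + 5⁴ + 1⁴ + 4⁴ = 1296 + 625 + 1 + 256 = 2178  — 2178 repeats.
That took 11 steps.

11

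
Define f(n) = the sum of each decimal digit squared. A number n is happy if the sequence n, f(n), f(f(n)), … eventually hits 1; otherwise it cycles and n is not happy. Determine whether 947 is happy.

not happy

947 → 9² + 4² + 7² = 81 + 16 + 49 = 146
146 → 1² + 4² + 6² = 1 + 16 + 36 = 53
53 → 5² + 3² = 25 + 9 = 34
34 → 3² + 4² = 9 + 16 = 25
25 → 2² + 5² = 4 + 25 = 29
29 → 2² + 9² = 4 + 81 = 85
85 → 8² + 5² = 64 + 25 = 89
89 → 8² + 9² = 64 + 81 = 145
145 → 1² + 4² + 5² = 1 + 16 + 25 = 42
42 → 4² + 2² = 16 + 4 = 20
20 → 2² + 0² = 4 + 0 = 4
4 → 4² = 16
16 → 1² + 6² = 1 + 36 = 37
37 → 3² + 7² = 9 + 49 = 58
58 → 5² + 8² = 25 + 64 = 89  — 89 already seen; the sequence cycles without reaching 1.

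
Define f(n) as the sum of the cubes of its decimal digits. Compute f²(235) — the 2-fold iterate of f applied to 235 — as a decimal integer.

235 → 160
160 → 217

217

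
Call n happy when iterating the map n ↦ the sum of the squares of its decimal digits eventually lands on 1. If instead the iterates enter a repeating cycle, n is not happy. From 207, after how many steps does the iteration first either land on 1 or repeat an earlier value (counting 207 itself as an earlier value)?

14

207 → 2² + 0² + 7² = 4 + 0 + 49 = 53
53 → 5² + 3² = 25 + 9 = 34
34 → 3² + 4² = 9 + 16 = 25
25 → 2² + 5² = 4 + 25 = 29
29 → 2² + 9² = 4 + 81 = 85
85 → 8² + 5² = 64 + 25 = 89
89 → 8² + 9² = 64 + 81 = 145
145 → 1² + 4² + 5² = 1 + 16 + 25 = 42
42 → 4² + 2² = 16 + 4 = 20
20 → 2² + 0² = 4 + 0 = 4
4 → 4² = 16
16 → 1² + 6² = 1 + 36 = 37
37 → 3² + 7² = 9 + 49 = 58
58 → 5² + 8² = 25 + 64 = 89  — 89 repeats.
That took 14 steps.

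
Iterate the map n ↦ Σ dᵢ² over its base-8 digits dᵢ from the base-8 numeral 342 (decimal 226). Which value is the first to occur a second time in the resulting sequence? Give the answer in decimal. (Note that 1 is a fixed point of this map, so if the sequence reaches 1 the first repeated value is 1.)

226 = (3,4,2)_8 → 3² + 4² + 2² = 9 + 16 + 4 = 29
29 = (3,5)_8 → 3² + 5² = 9 + 25 = 34
34 = (4,2)_8 → 4² + 2² = 16 + 4 = 20
20 = (2,4)_8 → 2² + 4² = 4 + 16 = 20  — 20 already appeared earlier.

20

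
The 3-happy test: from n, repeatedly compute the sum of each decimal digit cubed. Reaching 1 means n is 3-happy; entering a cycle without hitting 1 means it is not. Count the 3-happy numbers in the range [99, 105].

1

99: 99 → 1458 → 702 → 351 → 153 → 153  (repeats 153)
100: 100 → 1  (reaches 1)
101: 101 → 2 → 8 → 512 → 134 → 92 → 737 → 713 → 371 → 371  (repeats 371)
102: 102 → 9 → 729 → 1080 → 513 → 153 → 153  (repeats 153)
103: 103 → 28 → 520 → 133 → 55 → 250 → 133  (repeats 133)
104: 104 → 65 → 341 → 92 → 737 → 713 → 371 → 371  (repeats 371)
105: 105 → 126 → 225 → 141 → 66 → 432 → 99 → 1458 → 702 → 351 → 153 → 153  (repeats 153)
3-happy: 100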